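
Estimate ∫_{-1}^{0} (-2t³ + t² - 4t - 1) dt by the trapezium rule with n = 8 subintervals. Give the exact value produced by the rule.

1.84375

h = (0 − (-1))/8 = 0.125.
Nodes t₀,…,t₈ = -1, -0.875, -0.75, -0.625, -0.5, -0.375, -0.25, -0.125, 0.
f(t) = -2t³ + t² - 4t - 1: f₀=6, f₁=4.60546875, f₂=3.40625, f₃=2.37890625, f₄=1.5, f₅=0.74609375, f₆=0.09375, f₇=-0.48046875, f₈=-1.
(h/2)·[f₀ + 2f₁ + 2f₂ + 2f₃ + 2f₄ + 2f₅ + 2f₆ + 2f₇ + f₈] = 0.0625·(29.5) = 1.84375.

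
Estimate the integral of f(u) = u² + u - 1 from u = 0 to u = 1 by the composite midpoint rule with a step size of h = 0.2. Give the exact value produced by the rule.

-0.17

h = (1 − 0)/5 = 0.2.
Midpoints m₁,…,m₅ = 0.1, 0.3, 0.5, 0.7, 0.9.
f(m₁)=-0.89, f(m₂)=-0.61, f(m₃)=-0.25, f(m₄)=0.19, f(m₅)=0.71.
h·[f(m₁) + f(m₂) + f(m₃) + f(m₄) + f(m₅)] = 0.2·(-0.85) = -0.17.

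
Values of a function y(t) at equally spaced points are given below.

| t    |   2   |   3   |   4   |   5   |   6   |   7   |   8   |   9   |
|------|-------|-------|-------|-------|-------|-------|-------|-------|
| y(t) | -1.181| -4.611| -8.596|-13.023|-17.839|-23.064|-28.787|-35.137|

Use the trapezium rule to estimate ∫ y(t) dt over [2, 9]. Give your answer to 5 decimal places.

h = 1, n = 7.
(h/2)·[y₀ + 2y₁ + 2y₂ + 2y₃ + 2y₄ + 2y₅ + 2y₆ + y₇] = 0.5·(-228.158) = -114.07900.

-114.07900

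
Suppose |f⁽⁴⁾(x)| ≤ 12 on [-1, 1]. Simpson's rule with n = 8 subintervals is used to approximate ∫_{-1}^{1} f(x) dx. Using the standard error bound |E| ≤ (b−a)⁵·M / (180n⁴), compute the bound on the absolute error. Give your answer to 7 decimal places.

|E| ≤ (2)⁵·12 / (180·8⁴) = 384/737280 = 0.0005208.

0.0005208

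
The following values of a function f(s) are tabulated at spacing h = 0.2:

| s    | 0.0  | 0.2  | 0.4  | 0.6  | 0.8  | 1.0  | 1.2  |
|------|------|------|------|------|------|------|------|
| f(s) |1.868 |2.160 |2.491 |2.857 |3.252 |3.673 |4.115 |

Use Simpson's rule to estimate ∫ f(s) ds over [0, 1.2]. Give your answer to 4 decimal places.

h = 0.2, n = 6.
(h/3)·[y₀ + 4y₁ + 2y₂ + 4y₃ + 2y₄ + 4y₅ + y₆] = 0.066667·(52.229) = 3.4819.

3.4819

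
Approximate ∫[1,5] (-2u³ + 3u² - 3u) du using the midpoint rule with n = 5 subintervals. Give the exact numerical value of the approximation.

-220.8

h = (5 − 1)/5 = 0.8.
Midpoints m₁,…,m₅ = 1.4, 2.2, 3, 3.8, 4.6.
f(m₁)=-3.808, f(m₂)=-13.376, f(m₃)=-36, f(m₄)=-77.824, f(m₅)=-144.992.
h·[f(m₁) + f(m₂) + f(m₃) + f(m₄) + f(m₅)] = 0.8·(-276) = -220.8.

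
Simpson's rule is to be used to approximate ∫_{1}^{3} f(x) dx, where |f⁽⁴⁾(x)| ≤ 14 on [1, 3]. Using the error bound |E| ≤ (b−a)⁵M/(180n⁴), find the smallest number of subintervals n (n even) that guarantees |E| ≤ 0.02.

Need 448/(180n⁴) ≤ 0.02.
n⁴ ≥ 448/(180·0.02) = 124.444 ⇒ n ≥ 3.3400, so the smallest even n is 4. (n must be even for Simpson's rule.)

4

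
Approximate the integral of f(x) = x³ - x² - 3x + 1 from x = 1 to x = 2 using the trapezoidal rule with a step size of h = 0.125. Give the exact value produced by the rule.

h = (2 − 1)/8 = 0.125.
Nodes x₀,…,x₈ = 1, 1.125, 1.25, 1.375, 1.5, 1.625, 1.75, 1.875, 2.
f(x) = x³ - x² - 3x + 1: f₀=-2, f₁=-2.216796875, f₂=-2.359375, f₃=-2.416015625, f₄=-2.375, f₅=-2.224609375, f₆=-1.953125, f₇=-1.548828125, f₈=-1.
(h/2)·[f₀ + 2f₁ + 2f₂ + 2f₃ + 2f₄ + 2f₅ + 2f₆ + 2f₇ + f₈] = 0.0625·(-33.1875) = -2.07421875.

-2.07421875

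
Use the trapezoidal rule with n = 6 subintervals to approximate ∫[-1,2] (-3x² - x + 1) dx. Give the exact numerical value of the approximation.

-7.875

h = (2 − (-1))/6 = 0.5.
Nodes x₀,…,x₆ = -1, -0.5, 0, 0.5, 1, 1.5, 2.
f(x) = -3x² - x + 1: f₀=-1, f₁=0.75, f₂=1, f₃=-0.25, f₄=-3, f₅=-7.25, f₆=-13.
(h/2)·[f₀ + 2f₁ + 2f₂ + 2f₃ + 2f₄ + 2f₅ + f₆] = 0.25·(-31.5) = -7.875.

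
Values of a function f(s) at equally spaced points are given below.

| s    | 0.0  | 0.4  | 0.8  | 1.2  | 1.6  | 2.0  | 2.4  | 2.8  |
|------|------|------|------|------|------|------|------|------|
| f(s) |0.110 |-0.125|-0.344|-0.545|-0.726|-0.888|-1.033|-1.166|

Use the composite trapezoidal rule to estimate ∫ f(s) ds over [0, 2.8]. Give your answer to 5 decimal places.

-1.67560

h = 0.4, n = 7.
(h/2)·[y₀ + 2y₁ + 2y₂ + 2y₃ + 2y₄ + 2y₅ + 2y₆ + y₇] = 0.2·(-8.378) = -1.67560.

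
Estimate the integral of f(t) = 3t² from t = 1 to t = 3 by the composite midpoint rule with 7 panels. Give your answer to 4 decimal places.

25.9592

h = (3 − 1)/7 = 0.285714.
Midpoints m₁,…,m₇ = 1.142857, 1.428571, 1.714286, 2, 2.285714, 2.571429, 2.857143.
f(m₁)=3.918367, f(m₂)=6.122449, f(m₃)=8.816327, f(m₄)=12, f(m₅)=15.673469, f(m₆)=19.836735, f(m₇)=24.489796.
h·[f(m₁) + f(m₂) + f(m₃) + f(m₄) + f(m₅) + f(m₆) + f(m₇)] = 0.285714·(90.857143) = 25.9592.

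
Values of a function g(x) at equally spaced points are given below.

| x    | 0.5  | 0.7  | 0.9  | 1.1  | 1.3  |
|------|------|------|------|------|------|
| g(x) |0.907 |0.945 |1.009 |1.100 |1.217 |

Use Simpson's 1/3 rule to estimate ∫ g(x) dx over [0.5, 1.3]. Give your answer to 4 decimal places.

0.8215

h = 0.2, n = 4.
(h/3)·[y₀ + 4y₁ + 2y₂ + 4y₃ + y₄] = 0.066667·(12.322) = 0.8215.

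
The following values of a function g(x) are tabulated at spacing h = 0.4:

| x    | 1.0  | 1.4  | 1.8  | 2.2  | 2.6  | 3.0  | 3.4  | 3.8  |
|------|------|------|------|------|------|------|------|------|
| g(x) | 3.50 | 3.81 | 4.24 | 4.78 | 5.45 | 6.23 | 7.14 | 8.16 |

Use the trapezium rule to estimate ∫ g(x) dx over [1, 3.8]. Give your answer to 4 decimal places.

h = 0.4, n = 7.
(h/2)·[y₀ + 2y₁ + 2y₂ + 2y₃ + 2y₄ + 2y₅ + 2y₆ + y₇] = 0.2·(74.96) = 14.9920.

14.9920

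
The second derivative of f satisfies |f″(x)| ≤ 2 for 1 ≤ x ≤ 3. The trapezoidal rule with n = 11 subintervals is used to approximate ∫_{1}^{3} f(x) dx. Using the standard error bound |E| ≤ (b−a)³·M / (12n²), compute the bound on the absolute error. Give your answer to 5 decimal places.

|E| ≤ (2)³·2 / (12·11²) = 16/1452 = 0.01102.

0.01102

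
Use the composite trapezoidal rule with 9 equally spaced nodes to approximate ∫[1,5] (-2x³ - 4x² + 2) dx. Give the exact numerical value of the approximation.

-473

h = (5 − 1)/8 = 0.5.
Nodes x₀,…,x₈ = 1, 1.5, 2, 2.5, 3, 3.5, 4, 4.5, 5.
f(x) = -2x³ - 4x² + 2: f₀=-4, f₁=-13.75, f₂=-30, f₃=-54.25, f₄=-88, f₅=-132.75, f₆=-190, f₇=-261.25, f₈=-348.
(h/2)·[f₀ + 2f₁ + 2f₂ + 2f₃ + 2f₄ + 2f₅ + 2f₆ + 2f₇ + f₈] = 0.25·(-1892) = -473.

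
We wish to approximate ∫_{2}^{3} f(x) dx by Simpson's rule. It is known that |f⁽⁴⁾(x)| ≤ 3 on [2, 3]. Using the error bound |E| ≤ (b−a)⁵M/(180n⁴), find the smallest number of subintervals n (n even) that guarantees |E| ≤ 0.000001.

Need 3/(180n⁴) ≤ 0.000001.
n⁴ ≥ 3/(180·0.000001) = 16666.7 ⇒ n ≥ 11.3622, so the smallest even n is 12. (n must be even for Simpson's rule.)

12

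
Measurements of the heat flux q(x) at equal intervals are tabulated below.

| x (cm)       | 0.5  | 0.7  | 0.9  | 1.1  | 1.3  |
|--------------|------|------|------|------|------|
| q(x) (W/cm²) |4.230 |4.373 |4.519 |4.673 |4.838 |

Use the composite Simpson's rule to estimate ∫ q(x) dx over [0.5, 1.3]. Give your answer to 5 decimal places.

3.61933

h = 0.2, n = 4.
(h/3)·[y₀ + 4y₁ + 2y₂ + 4y₃ + y₄] = 0.066667·(54.290) = 3.61933.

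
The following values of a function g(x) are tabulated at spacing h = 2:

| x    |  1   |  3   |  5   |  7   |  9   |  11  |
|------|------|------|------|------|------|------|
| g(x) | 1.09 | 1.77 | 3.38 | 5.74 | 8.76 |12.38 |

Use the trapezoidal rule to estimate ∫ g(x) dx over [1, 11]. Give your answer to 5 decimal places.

52.77000

h = 2, n = 5.
(h/2)·[y₀ + 2y₁ + 2y₂ + 2y₃ + 2y₄ + y₅] = 1·(52.77) = 52.77000.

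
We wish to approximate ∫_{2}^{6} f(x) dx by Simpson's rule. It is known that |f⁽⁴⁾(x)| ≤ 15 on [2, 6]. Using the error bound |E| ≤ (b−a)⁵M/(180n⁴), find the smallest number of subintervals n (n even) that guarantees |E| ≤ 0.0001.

32

Need 15360/(180n⁴) ≤ 0.0001.
n⁴ ≥ 15360/(180·0.0001) = 853333 ⇒ n ≥ 30.3934, so the smallest even n is 32. (n must be even for Simpson's rule.)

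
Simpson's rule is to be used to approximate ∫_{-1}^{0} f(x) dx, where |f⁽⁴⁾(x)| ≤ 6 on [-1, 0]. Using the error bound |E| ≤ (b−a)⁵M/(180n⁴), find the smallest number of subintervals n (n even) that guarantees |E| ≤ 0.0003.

4

Need 6/(180n⁴) ≤ 0.0003.
n⁴ ≥ 6/(180·0.0003) = 111.111 ⇒ n ≥ 3.2467, so the smallest even n is 4. (n must be even for Simpson's rule.)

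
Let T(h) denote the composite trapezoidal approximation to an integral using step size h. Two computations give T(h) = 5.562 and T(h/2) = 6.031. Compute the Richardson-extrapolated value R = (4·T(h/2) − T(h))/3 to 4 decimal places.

6.1873

R = (4·T(h/2) − T(h)) / 3 = (4·6.031 − 5.562)/3 = (18.562)/3 = 6.1873.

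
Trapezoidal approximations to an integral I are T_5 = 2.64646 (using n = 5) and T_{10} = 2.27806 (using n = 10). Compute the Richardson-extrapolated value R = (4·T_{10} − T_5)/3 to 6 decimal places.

2.155260

R = (4·T_{10} − T_5) / 3 = (4·2.27806 − 2.64646)/3 = (6.46578)/3 = 2.155260.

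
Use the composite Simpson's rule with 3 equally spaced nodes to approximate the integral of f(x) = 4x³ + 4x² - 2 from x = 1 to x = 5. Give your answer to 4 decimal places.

781.3333

h = (5 − 1)/2 = 2.
Nodes x₀,…,x₂ = 1, 3, 5.
f(x) = 4x³ + 4x² - 2: f₀=6, f₁=142, f₂=598.
(h/3)·[f₀ + 4f₁ + f₂] = 0.666667·(1172) = 781.3333.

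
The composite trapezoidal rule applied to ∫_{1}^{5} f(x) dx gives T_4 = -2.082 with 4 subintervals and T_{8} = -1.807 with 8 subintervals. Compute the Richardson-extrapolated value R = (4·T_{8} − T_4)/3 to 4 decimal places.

-1.7153

R = (4·T_{8} − T_4) / 3 = (4·(-1.807) − (-2.082))/3 = (-5.146)/3 = -1.7153.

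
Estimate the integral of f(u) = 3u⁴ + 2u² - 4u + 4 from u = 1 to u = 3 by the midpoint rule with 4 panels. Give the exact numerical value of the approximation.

151.2109375

h = (3 − 1)/4 = 0.5.
Midpoints m₁,…,m₄ = 1.25, 1.75, 2.25, 2.75.
f(m₁)=9.44921875, f(m₂)=31.26171875, f(m₃)=82.01171875, f(m₄)=179.69921875.
h·[f(m₁) + f(m₂) + f(m₃) + f(m₄)] = 0.5·(302.421875) = 151.2109375.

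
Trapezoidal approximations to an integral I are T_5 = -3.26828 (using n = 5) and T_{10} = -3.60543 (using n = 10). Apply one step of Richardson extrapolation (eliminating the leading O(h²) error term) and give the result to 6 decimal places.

R = (4·T_{10} − T_5) / 3 = (4·(-3.60543) − (-3.26828))/3 = (-11.15344)/3 = -3.717813.

-3.717813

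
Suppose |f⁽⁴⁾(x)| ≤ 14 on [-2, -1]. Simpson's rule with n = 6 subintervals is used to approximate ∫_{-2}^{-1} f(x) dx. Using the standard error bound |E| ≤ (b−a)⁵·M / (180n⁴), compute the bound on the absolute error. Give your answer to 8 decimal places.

|E| ≤ (1)⁵·14 / (180·6⁴) = 14/233280 = 0.00006001.

0.00006001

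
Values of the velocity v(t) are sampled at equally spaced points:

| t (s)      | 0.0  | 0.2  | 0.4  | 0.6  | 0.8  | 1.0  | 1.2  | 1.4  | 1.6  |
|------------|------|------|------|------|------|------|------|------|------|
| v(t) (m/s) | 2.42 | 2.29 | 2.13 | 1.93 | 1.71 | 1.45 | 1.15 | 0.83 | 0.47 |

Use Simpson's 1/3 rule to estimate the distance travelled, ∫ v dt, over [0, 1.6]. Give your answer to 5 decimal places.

2.59133

h = 0.2, n = 8.
(h/3)·[y₀ + 4y₁ + 2y₂ + 4y₃ + 2y₄ + 4y₅ + 2y₆ + 4y₇ + y₈] = 0.066667·(38.87) = 2.59133.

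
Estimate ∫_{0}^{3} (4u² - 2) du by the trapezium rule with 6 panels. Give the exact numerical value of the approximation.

h = (3 − 0)/6 = 0.5.
Nodes u₀,…,u₆ = 0, 0.5, 1, 1.5, 2, 2.5, 3.
f(u) = 4u² - 2: f₀=-2, f₁=-1, f₂=2, f₃=7, f₄=14, f₅=23, f₆=34.
(h/2)·[f₀ + 2f₁ + 2f₂ + 2f₃ + 2f₄ + 2f₅ + f₆] = 0.25·(122) = 30.5.

30.5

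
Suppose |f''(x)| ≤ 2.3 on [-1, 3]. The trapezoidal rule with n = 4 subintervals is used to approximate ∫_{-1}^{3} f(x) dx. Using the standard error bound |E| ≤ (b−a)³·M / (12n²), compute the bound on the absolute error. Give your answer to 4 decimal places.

|E| ≤ (4)³·2.3 / (12·4²) = 147.2/192 = 0.7667.

0.7667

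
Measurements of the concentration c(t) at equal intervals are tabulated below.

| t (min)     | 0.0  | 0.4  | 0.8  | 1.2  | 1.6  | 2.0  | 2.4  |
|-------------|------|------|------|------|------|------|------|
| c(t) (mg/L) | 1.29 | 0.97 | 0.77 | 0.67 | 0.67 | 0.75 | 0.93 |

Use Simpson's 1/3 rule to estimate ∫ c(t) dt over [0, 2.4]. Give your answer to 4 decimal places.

h = 0.4, n = 6.
(h/3)·[y₀ + 4y₁ + 2y₂ + 4y₃ + 2y₄ + 4y₅ + y₆] = 0.133333·(14.66) = 1.9547.

1.9547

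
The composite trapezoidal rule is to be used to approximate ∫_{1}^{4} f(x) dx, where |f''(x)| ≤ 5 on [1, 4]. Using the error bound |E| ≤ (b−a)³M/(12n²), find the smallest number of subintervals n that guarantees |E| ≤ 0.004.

Need 135/(12n²) ≤ 0.004.
n² ≥ 135/(12·0.004) = 2812.5 ⇒ n ≥ 53.0330, so the smallest n is 54.

54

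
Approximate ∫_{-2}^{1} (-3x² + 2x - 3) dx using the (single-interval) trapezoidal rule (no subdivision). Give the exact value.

-34.5

T = (b−a)/2 · [f(-2) + f(1)] = 1.5·[(-19) + (-4)] = -34.5.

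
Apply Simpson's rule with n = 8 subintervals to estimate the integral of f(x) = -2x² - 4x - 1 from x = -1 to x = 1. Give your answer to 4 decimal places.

-3.3333

h = (1 − (-1))/8 = 0.25.
Nodes x₀,…,x₈ = -1, -0.75, -0.5, -0.25, 0, 0.25, 0.5, 0.75, 1.
f(x) = -2x² - 4x - 1: f₀=1, f₁=0.875, f₂=0.5, f₃=-0.125, f₄=-1, f₅=-2.125, f₆=-3.5, f₇=-5.125, f₈=-7.
(h/3)·[f₀ + 4f₁ + 2f₂ + 4f₃ + 2f₄ + 4f₅ + 2f₆ + 4f₇ + f₈] = 0.083333·(-40) = -3.3333.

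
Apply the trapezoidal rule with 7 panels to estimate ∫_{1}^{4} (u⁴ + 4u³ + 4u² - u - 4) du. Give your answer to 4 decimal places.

531.0762

h = (4 − 1)/7 = 0.428571.
Nodes u₀,…,u₇ = 1, 1.428571, 1.857143, 2.285714, 2.714286, 3.142857, 3.571429, 4.
f(u) = u⁴ + 4u³ + 4u² - u - 4: f₀=4, f₁=18.561433, f₂=45.455227, f₃=89.674302, f₄=157.021241, f₅=254.108288, f₆=388.357351, f₇=568.
(h/2)·[f₀ + 2f₁ + 2f₂ + 2f₃ + 2f₄ + 2f₅ + 2f₆ + f₇] = 0.214286·(2478.355685) = 531.0762.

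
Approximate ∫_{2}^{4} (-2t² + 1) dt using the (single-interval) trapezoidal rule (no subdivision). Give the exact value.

T = (b−a)/2 · [f(2) + f(4)] = 1·[(-7) + (-31)] = -38.

-38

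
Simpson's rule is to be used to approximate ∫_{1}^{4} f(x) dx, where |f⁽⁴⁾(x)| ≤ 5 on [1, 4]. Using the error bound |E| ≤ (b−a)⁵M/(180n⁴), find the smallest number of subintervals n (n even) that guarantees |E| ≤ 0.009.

Need 1215/(180n⁴) ≤ 0.009.
n⁴ ≥ 1215/(180·0.009) = 750 ⇒ n ≥ 5.2332, so the smallest even n is 6. (n must be even for Simpson's rule.)

6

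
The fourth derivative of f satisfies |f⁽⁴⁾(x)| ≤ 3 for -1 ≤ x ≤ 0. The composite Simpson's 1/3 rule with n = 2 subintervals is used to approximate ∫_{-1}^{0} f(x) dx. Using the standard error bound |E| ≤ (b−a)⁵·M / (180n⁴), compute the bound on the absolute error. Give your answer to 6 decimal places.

|E| ≤ (1)⁵·3 / (180·2⁴) = 3/2880 = 0.001042.

0.001042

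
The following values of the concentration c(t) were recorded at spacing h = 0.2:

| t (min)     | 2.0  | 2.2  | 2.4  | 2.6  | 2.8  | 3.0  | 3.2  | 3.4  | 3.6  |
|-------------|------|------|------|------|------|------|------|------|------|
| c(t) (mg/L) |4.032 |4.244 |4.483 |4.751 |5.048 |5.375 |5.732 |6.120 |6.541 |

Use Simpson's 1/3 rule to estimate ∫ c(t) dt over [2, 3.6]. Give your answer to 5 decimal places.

h = 0.2, n = 8.
(h/3)·[y₀ + 4y₁ + 2y₂ + 4y₃ + 2y₄ + 4y₅ + 2y₆ + 4y₇ + y₈] = 0.066667·(123.059) = 8.20393.

8.20393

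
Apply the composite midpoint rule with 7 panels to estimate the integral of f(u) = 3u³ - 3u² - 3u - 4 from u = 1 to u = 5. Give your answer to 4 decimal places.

289.3878

h = (5 − 1)/7 = 0.571429.
Midpoints m₁,…,m₇ = 1.285714, 1.857143, 2.428571, 3, 3.571429, 4.142857, 4.714286.
f(m₁)=-6.440233, f(m₂)=-0.702624, f(m₃)=13.991254, f(m₄)=41, f(m₅)=83.682216, f(m₆)=145.396501, f(m₇)=229.501458.
h·[f(m₁) + f(m₂) + f(m₃) + f(m₄) + f(m₅) + f(m₆) + f(m₇)] = 0.571429·(506.428571) = 289.3878.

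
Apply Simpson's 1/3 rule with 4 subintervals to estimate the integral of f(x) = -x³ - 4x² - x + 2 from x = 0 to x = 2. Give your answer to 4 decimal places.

h = (2 − 0)/4 = 0.5.
Nodes x₀,…,x₄ = 0, 0.5, 1, 1.5, 2.
f(x) = -x³ - 4x² - x + 2: f₀=2, f₁=0.375, f₂=-4, f₃=-11.875, f₄=-24.
(h/3)·[f₀ + 4f₁ + 2f₂ + 4f₃ + f₄] = 0.166667·(-76) = -12.6667.

-12.6667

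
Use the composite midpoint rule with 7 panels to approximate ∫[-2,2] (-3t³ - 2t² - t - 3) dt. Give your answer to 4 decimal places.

h = (2 − (-2))/7 = 0.571429.
Midpoints m₁,…,m₇ = -1.714286, -1.142857, -0.571429, 0, 0.571429, 1.142857, 1.714286.
f(m₁)=7.950437, f(m₂)=0.008746, f(m₃)=-2.521866, f(m₄)=-3, f(m₅)=-4.784257, f(m₆)=-11.233236, f(m₇)=-25.705539.
h·[f(m₁) + f(m₂) + f(m₃) + f(m₄) + f(m₅) + f(m₆) + f(m₇)] = 0.571429·(-39.285714) = -22.4490.

-22.4490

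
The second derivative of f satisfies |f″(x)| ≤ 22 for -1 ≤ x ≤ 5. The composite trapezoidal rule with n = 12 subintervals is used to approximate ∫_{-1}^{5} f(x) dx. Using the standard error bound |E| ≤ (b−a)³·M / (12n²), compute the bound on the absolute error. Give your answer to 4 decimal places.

|E| ≤ (6)³·22 / (12·12²) = 4752/1728 = 2.7500.

2.7500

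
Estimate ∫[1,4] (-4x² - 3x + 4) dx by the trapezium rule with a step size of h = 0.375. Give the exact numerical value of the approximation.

h = (4 − 1)/8 = 0.375.
Nodes x₀,…,x₈ = 1, 1.375, 1.75, 2.125, 2.5, 2.875, 3.25, 3.625, 4.
f(x) = -4x² - 3x + 4: f₀=-3, f₁=-7.6875, f₂=-13.5, f₃=-20.4375, f₄=-28.5, f₅=-37.6875, f₆=-48, f₇=-59.4375, f₈=-72.
(h/2)·[f₀ + 2f₁ + 2f₂ + 2f₃ + 2f₄ + 2f₅ + 2f₆ + 2f₇ + f₈] = 0.1875·(-505.5) = -94.78125.

-94.78125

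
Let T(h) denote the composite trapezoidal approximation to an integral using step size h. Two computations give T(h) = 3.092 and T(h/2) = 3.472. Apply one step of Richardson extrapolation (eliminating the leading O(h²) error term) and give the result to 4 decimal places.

R = (4·T(h/2) − T(h)) / 3 = (4·3.472 − 3.092)/3 = (10.796)/3 = 3.5987.

3.5987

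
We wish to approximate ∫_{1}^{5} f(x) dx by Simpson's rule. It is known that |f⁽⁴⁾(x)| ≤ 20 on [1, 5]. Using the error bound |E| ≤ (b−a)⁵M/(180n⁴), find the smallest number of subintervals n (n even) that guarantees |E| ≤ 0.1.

Need 20480/(180n⁴) ≤ 0.1.
n⁴ ≥ 20480/(180·0.1) = 1137.78 ⇒ n ≥ 5.8078, so the smallest even n is 6. (n must be even for Simpson's rule.)

6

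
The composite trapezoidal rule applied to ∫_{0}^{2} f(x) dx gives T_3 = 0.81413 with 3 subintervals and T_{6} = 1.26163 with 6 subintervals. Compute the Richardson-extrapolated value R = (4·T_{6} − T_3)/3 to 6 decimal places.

1.410797

R = (4·T_{6} − T_3) / 3 = (4·1.26163 − 0.81413)/3 = (4.23239)/3 = 1.410797.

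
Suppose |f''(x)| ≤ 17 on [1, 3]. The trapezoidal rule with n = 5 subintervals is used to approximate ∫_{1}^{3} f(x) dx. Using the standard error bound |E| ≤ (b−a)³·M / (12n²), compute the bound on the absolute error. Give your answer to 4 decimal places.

|E| ≤ (2)³·17 / (12·5²) = 136/300 = 0.4533.

0.4533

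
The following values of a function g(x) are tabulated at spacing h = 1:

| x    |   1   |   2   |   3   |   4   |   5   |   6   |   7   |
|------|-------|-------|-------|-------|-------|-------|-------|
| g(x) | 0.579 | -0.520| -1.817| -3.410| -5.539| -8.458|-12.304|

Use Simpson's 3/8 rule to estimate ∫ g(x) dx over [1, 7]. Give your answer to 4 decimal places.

-25.3301

h = 1, n = 6.
(3h/8)·[y₀ + 3y₁ + 3y₂ + 2y₃ + 3y₄ + 3y₅ + y₆] = 0.375·(-67.547) = -25.3301.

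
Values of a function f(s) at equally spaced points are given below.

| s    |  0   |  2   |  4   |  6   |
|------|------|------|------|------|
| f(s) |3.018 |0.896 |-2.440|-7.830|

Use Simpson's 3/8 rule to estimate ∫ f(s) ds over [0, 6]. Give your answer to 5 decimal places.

-7.08300

h = 2, n = 3.
(3h/8)·[y₀ + 3y₁ + 3y₂ + y₃] = 0.75·(-9.444) = -7.08300.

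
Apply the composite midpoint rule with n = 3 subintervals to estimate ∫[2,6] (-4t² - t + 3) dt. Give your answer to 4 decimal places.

-278.9630

h = (6 − 2)/3 = 1.333333.
Midpoints m₁,…,m₃ = 2.666667, 4, 5.333333.
f(m₁)=-28.111111, f(m₂)=-65, f(m₃)=-116.111111.
h·[f(m₁) + f(m₂) + f(m₃)] = 1.333333·(-209.222222) = -278.9630.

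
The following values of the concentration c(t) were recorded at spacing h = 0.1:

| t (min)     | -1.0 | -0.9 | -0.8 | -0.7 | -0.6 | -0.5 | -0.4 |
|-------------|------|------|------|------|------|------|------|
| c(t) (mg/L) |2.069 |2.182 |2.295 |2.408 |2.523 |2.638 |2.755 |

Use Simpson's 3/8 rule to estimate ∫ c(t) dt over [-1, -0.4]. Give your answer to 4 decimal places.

1.4458

h = 0.1, n = 6.
(3h/8)·[y₀ + 3y₁ + 3y₂ + 2y₃ + 3y₄ + 3y₅ + y₆] = 0.0375·(38.554) = 1.4458.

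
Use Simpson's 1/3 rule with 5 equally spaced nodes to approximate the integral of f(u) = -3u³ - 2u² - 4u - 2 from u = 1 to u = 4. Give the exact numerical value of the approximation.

-269.25

h = (4 − 1)/4 = 0.75.
Nodes u₀,…,u₄ = 1, 1.75, 2.5, 3.25, 4.
f(u) = -3u³ - 2u² - 4u - 2: f₀=-11, f₁=-31.203125, f₂=-71.375, f₃=-139.109375, f₄=-242.
(h/3)·[f₀ + 4f₁ + 2f₂ + 4f₃ + f₄] = 0.25·(-1077) = -269.25.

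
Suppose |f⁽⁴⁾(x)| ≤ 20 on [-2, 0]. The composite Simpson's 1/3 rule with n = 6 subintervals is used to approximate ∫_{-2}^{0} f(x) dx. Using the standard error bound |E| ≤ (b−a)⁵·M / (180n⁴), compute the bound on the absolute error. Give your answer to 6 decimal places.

|E| ≤ (2)⁵·20 / (180·6⁴) = 640/233280 = 0.002743.

0.002743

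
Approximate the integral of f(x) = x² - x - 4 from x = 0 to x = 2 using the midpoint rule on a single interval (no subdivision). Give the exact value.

M = (b−a)·f(1) = 2·(-4) = -8.

-8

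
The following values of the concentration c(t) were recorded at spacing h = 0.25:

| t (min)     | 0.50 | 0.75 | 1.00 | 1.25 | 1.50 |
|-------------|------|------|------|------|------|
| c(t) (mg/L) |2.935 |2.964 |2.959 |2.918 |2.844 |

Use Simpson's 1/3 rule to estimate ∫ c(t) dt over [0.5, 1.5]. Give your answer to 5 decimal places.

h = 0.25, n = 4.
(h/3)·[y₀ + 4y₁ + 2y₂ + 4y₃ + y₄] = 0.083333·(35.225) = 2.93542.

2.93542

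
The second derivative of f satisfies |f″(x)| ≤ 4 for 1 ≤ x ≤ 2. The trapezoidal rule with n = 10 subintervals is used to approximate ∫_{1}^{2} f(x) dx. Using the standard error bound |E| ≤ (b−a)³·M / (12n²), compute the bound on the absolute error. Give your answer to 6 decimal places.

0.003333

|E| ≤ (1)³·4 / (12·10²) = 4/1200 = 0.003333.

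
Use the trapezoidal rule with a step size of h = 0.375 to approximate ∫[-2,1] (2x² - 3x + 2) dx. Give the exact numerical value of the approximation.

16.640625

h = (1 − (-2))/8 = 0.375.
Nodes x₀,…,x₈ = -2, -1.625, -1.25, -0.875, -0.5, -0.125, 0.25, 0.625, 1.
f(x) = 2x² - 3x + 2: f₀=16, f₁=12.15625, f₂=8.875, f₃=6.15625, f₄=4, f₅=2.40625, f₆=1.375, f₇=0.90625, f₈=1.
(h/2)·[f₀ + 2f₁ + 2f₂ + 2f₃ + 2f₄ + 2f₅ + 2f₆ + 2f₇ + f₈] = 0.1875·(88.75) = 16.640625.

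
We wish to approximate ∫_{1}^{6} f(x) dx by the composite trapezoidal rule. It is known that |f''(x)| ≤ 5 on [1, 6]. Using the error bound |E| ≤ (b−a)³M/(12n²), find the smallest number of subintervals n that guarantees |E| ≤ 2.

6

Need 625/(12n²) ≤ 2.
n² ≥ 625/(12·2) = 26.0417 ⇒ n ≥ 5.1031, so the smallest n is 6.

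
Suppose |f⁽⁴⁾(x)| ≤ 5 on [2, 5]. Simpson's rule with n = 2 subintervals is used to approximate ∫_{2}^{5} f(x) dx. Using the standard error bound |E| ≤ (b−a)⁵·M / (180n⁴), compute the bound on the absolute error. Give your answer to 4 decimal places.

0.4219

|E| ≤ (3)⁵·5 / (180·2⁴) = 1215/2880 = 0.4219.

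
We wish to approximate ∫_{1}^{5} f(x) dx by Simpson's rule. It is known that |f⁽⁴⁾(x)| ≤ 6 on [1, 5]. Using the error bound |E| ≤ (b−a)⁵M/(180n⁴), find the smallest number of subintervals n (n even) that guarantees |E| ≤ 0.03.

6

Need 6144/(180n⁴) ≤ 0.03.
n⁴ ≥ 6144/(180·0.03) = 1137.78 ⇒ n ≥ 5.8078, so the smallest even n is 6. (n must be even for Simpson's rule.)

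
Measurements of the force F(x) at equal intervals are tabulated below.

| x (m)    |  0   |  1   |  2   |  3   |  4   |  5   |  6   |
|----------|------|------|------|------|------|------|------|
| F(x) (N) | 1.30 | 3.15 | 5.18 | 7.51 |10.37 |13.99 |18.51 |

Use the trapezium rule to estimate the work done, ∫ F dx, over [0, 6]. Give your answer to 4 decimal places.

h = 1, n = 6.
(h/2)·[y₀ + 2y₁ + 2y₂ + 2y₃ + 2y₄ + 2y₅ + y₆] = 0.5·(100.21) = 50.1050.

50.1050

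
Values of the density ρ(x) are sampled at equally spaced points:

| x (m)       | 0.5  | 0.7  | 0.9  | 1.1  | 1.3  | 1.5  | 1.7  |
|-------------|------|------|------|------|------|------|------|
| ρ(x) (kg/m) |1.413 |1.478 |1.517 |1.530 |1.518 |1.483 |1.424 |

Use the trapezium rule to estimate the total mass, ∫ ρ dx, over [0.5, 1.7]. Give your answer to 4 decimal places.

h = 0.2, n = 6.
(h/2)·[y₀ + 2y₁ + 2y₂ + 2y₃ + 2y₄ + 2y₅ + y₆] = 0.1·(17.889) = 1.7889.

1.7889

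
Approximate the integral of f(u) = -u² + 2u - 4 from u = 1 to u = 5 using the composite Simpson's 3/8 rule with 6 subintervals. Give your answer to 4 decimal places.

h = (5 − 1)/6 = 0.666667.
Nodes u₀,…,u₆ = 1, 1.666667, 2.333333, 3, 3.666667, 4.333333, 5.
f(u) = -u² + 2u - 4: f₀=-3, f₁=-3.444444, f₂=-4.777778, f₃=-7, f₄=-10.111111, f₅=-14.111111, f₆=-19.
(3h/8)·[f₀ + 3f₁ + 3f₂ + 2f₃ + 3f₄ + 3f₅ + f₆] = 0.25·(-133.333333) = -33.3333.

-33.3333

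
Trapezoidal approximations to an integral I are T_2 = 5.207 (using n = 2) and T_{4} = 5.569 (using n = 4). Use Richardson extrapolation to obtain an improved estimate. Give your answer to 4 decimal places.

R = (4·T_{4} − T_2) / 3 = (4·5.569 − 5.207)/3 = (17.069)/3 = 5.6897.

5.6897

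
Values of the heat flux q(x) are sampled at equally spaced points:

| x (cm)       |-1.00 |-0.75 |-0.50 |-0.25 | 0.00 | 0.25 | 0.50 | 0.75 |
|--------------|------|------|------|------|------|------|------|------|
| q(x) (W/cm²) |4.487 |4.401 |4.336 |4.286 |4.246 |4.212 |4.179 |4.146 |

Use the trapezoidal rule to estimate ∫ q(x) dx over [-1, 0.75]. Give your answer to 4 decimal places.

7.4941

h = 0.25, n = 7.
(h/2)·[y₀ + 2y₁ + 2y₂ + 2y₃ + 2y₄ + 2y₅ + 2y₆ + y₇] = 0.125·(59.953) = 7.4941.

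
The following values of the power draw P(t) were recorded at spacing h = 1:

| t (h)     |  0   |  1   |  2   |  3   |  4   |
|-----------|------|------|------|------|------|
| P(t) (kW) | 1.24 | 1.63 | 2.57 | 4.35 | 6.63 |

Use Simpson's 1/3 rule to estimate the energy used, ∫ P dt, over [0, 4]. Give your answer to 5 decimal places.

12.31000

h = 1, n = 4.
(h/3)·[y₀ + 4y₁ + 2y₂ + 4y₃ + y₄] = 0.333333·(36.93) = 12.31000.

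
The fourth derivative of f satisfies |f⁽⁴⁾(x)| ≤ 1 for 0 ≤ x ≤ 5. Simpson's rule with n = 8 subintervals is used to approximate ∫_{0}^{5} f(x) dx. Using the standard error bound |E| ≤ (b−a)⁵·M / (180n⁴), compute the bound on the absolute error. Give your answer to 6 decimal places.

|E| ≤ (5)⁵·1 / (180·8⁴) = 3125/737280 = 0.004239.

0.004239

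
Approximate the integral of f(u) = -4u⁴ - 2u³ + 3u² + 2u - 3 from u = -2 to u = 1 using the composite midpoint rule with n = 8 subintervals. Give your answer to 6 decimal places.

h = (1 − (-2))/8 = 0.375.
Midpoints m₁,…,m₈ = -1.8125, -1.4375, -1.0625, -0.6875, -0.3125, 0.0625, 0.4375, 0.8125.
f(m₁)=-28.02984619140625, f(m₂)=-10.81500244140625, f(m₃)=-4.43707275390625, f(m₄)=-3.20074462890625, f(m₅)=-3.30914306640625, f(m₆)=-2.86383056640625, f(m₇)=-1.86480712890625, f(m₈)=-2.21051025390625.
h·[f(m₁) + f(m₂) + f(m₃) + f(m₄) + f(m₅) + f(m₆) + f(m₇) + f(m₈)] = 0.375·(-56.73095703125) = -21.274109.

-21.274109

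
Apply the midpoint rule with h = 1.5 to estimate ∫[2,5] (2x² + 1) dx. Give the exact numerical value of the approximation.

79.875

h = (5 − 2)/2 = 1.5.
Midpoints m₁,…,m₂ = 2.75, 4.25.
f(m₁)=16.125, f(m₂)=37.125.
h·[f(m₁) + f(m₂)] = 1.5·(53.25) = 79.875.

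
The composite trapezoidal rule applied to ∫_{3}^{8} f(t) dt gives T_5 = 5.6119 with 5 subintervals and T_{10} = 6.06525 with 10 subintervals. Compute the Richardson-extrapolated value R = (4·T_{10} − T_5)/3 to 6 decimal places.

R = (4·T_{10} − T_5) / 3 = (4·6.06525 − 5.6119)/3 = (18.64910)/3 = 6.216367.

6.216367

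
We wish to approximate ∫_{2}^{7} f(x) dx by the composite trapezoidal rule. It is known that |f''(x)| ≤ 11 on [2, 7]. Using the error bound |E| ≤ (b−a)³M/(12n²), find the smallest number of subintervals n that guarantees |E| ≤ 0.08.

38

Need 1375/(12n²) ≤ 0.08.
n² ≥ 1375/(12·0.08) = 1432.29 ⇒ n ≥ 37.8456, so the smallest n is 38.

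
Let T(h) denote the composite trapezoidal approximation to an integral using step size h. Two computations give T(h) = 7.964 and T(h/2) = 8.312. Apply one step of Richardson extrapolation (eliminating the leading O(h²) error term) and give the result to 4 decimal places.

8.4280

R = (4·T(h/2) − T(h)) / 3 = (4·8.312 − 7.964)/3 = (25.284)/3 = 8.4280.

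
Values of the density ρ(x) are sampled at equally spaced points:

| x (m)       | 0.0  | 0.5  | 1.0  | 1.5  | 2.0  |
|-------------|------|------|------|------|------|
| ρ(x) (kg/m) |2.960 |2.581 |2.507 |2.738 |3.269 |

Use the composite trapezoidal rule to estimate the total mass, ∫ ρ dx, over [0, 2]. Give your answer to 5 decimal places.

5.47025

h = 0.5, n = 4.
(h/2)·[y₀ + 2y₁ + 2y₂ + 2y₃ + y₄] = 0.25·(21.881) = 5.47025.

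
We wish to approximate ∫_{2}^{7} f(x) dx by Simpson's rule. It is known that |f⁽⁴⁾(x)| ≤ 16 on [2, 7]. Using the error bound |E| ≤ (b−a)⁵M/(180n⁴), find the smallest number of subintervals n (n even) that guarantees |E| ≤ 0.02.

12

Need 50000/(180n⁴) ≤ 0.02.
n⁴ ≥ 50000/(180·0.02) = 13888.9 ⇒ n ≥ 10.8559, so the smallest even n is 12. (n must be even for Simpson's rule.)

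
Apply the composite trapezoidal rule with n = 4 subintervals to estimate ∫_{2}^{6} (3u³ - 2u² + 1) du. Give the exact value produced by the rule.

h = (6 − 2)/4 = 1.
Nodes u₀,…,u₄ = 2, 3, 4, 5, 6.
f(u) = 3u³ - 2u² + 1: f₀=17, f₁=64, f₂=161, f₃=326, f₄=577.
(h/2)·[f₀ + 2f₁ + 2f₂ + 2f₃ + f₄] = 0.5·(1696) = 848.

848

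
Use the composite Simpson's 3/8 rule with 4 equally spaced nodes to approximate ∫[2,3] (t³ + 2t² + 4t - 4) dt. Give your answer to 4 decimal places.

34.9167

h = (3 − 2)/3 = 0.333333.
Nodes t₀,…,t₃ = 2, 2.333333, 2.666667, 3.
f(t) = t³ + 2t² + 4t - 4: f₀=20, f₁=28.925926, f₂=39.851852, f₃=53.
(3h/8)·[f₀ + 3f₁ + 3f₂ + f₃] = 0.125·(279.333333) = 34.9167.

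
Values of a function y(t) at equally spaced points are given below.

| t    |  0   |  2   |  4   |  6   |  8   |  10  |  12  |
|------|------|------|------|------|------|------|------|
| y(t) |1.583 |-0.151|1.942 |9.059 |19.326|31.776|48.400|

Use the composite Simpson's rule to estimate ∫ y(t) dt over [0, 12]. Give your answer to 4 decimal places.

h = 2, n = 6.
(h/3)·[y₀ + 4y₁ + 2y₂ + 4y₃ + 2y₄ + 4y₅ + y₆] = 0.666667·(255.255) = 170.1700.

170.1700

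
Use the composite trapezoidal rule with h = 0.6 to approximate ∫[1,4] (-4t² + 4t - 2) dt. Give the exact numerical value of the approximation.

-60.72

h = (4 − 1)/5 = 0.6.
Nodes t₀,…,t₅ = 1, 1.6, 2.2, 2.8, 3.4, 4.
f(t) = -4t² + 4t - 2: f₀=-2, f₁=-5.84, f₂=-12.56, f₃=-22.16, f₄=-34.64, f₅=-50.
(h/2)·[f₀ + 2f₁ + 2f₂ + 2f₃ + 2f₄ + f₅] = 0.3·(-202.4) = -60.72.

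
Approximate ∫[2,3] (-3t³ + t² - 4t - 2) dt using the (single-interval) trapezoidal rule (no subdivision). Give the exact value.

T = (b−a)/2 · [f(2) + f(3)] = 0.5·[(-30) + (-86)] = -58.

-58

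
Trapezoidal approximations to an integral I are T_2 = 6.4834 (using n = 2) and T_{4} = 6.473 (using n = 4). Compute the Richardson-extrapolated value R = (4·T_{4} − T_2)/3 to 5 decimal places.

R = (4·T_{4} − T_2) / 3 = (4·6.473 − 6.4834)/3 = (19.4086)/3 = 6.46953.

6.46953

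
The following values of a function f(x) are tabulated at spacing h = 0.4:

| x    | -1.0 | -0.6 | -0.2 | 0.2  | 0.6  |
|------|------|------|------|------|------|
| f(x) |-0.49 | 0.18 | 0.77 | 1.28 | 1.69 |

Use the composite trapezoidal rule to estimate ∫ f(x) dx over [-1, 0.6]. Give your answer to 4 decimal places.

h = 0.4, n = 4.
(h/2)·[y₀ + 2y₁ + 2y₂ + 2y₃ + y₄] = 0.2·(5.66) = 1.1320.

1.1320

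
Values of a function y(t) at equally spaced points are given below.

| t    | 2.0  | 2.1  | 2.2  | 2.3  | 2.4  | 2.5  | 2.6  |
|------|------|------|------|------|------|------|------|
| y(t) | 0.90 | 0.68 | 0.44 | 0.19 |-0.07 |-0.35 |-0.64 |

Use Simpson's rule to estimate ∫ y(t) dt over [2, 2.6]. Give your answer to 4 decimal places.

h = 0.1, n = 6.
(h/3)·[y₀ + 4y₁ + 2y₂ + 4y₃ + 2y₄ + 4y₅ + y₆] = 0.033333·(3.08) = 0.1027.

0.1027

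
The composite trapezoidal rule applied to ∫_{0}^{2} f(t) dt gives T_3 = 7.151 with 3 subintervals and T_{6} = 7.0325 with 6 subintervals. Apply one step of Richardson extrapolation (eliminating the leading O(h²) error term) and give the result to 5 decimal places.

R = (4·T_{6} − T_3) / 3 = (4·7.0325 − 7.151)/3 = (20.9790)/3 = 6.99300.

6.99300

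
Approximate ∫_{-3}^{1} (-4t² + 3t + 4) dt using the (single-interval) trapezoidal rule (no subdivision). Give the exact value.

-76

T = (b−a)/2 · [f(-3) + f(1)] = 2·[(-41) + 3] = -76.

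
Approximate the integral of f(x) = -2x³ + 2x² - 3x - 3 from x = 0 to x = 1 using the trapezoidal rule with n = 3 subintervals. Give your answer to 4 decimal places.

h = (1 − 0)/3 = 0.333333.
Nodes x₀,…,x₃ = 0, 0.333333, 0.666667, 1.
f(x) = -2x³ + 2x² - 3x - 3: f₀=-3, f₁=-3.851852, f₂=-4.703704, f₃=-6.
(h/2)·[f₀ + 2f₁ + 2f₂ + f₃] = 0.166667·(-26.111111) = -4.3519.

-4.3519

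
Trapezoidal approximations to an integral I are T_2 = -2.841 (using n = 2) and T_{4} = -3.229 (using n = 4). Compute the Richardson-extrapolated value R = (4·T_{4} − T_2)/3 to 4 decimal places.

R = (4·T_{4} − T_2) / 3 = (4·(-3.229) − (-2.841))/3 = (-10.075)/3 = -3.3583.

-3.3583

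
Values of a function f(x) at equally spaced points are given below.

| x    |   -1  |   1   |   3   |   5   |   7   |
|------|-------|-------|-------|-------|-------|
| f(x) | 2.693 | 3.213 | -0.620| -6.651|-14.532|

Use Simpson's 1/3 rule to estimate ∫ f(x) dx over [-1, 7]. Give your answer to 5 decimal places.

h = 2, n = 4.
(h/3)·[y₀ + 4y₁ + 2y₂ + 4y₃ + y₄] = 0.666667·(-26.831) = -17.88733.

-17.88733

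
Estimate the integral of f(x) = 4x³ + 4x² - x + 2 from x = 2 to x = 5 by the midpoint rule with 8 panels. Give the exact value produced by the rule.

h = (5 − 2)/8 = 0.375.
Midpoints m₁,…,m₈ = 2.1875, 2.5625, 2.9375, 3.3125, 3.6875, 4.0625, 4.4375, 4.8125.
f(m₁)=60.8232421875, f(m₂)=93.0087890625, f(m₃)=134.9677734375, f(m₄)=187.9658203125, f(m₅)=253.2685546875, f(m₆)=332.1416015625, f(m₇)=425.8505859375, f(m₈)=535.6611328125.
h·[f(m₁) + f(m₂) + f(m₃) + f(m₄) + f(m₅) + f(m₆) + f(m₇) + f(m₈)] = 0.375·(2023.6875) = 758.8828125.

758.8828125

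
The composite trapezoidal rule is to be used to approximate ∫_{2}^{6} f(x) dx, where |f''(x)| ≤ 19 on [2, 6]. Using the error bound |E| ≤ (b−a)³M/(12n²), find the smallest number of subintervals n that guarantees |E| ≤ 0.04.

Need 1216/(12n²) ≤ 0.04.
n² ≥ 1216/(12·0.04) = 2533.33 ⇒ n ≥ 50.3322, so the smallest n is 51.

51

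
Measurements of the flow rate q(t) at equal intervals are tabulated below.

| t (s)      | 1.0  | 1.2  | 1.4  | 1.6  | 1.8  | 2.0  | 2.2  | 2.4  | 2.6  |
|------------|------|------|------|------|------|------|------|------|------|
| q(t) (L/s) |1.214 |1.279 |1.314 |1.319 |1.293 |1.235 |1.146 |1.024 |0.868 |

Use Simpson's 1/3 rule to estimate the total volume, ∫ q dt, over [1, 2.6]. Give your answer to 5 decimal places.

1.93440

h = 0.2, n = 8.
(h/3)·[y₀ + 4y₁ + 2y₂ + 4y₃ + 2y₄ + 4y₅ + 2y₆ + 4y₇ + y₈] = 0.066667·(29.016) = 1.93440.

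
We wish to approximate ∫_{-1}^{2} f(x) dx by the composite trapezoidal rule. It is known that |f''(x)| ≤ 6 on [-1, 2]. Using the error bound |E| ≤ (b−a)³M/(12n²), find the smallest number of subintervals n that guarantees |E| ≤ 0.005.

52

Need 162/(12n²) ≤ 0.005.
n² ≥ 162/(12·0.005) = 2700 ⇒ n ≥ 51.9615, so the smallest n is 52.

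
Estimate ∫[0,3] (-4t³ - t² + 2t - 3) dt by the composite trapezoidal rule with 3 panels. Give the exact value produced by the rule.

h = (3 − 0)/3 = 1.
Nodes t₀,…,t₃ = 0, 1, 2, 3.
f(t) = -4t³ - t² + 2t - 3: f₀=-3, f₁=-6, f₂=-35, f₃=-114.
(h/2)·[f₀ + 2f₁ + 2f₂ + f₃] = 0.5·(-199) = -99.5.

-99.5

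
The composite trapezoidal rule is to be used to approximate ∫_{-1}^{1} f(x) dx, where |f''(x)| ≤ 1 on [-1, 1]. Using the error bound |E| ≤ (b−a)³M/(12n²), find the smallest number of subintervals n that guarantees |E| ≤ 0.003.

Need 8/(12n²) ≤ 0.003.
n² ≥ 8/(12·0.003) = 222.222 ⇒ n ≥ 14.9071, so the smallest n is 15.

15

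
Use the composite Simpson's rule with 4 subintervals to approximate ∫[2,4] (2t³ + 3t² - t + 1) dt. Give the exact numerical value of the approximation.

h = (4 − 2)/4 = 0.5.
Nodes t₀,…,t₄ = 2, 2.5, 3, 3.5, 4.
f(t) = 2t³ + 3t² - t + 1: f₀=27, f₁=48.5, f₂=79, f₃=120, f₄=173.
(h/3)·[f₀ + 4f₁ + 2f₂ + 4f₃ + f₄] = 0.166667·(1032) = 172.

172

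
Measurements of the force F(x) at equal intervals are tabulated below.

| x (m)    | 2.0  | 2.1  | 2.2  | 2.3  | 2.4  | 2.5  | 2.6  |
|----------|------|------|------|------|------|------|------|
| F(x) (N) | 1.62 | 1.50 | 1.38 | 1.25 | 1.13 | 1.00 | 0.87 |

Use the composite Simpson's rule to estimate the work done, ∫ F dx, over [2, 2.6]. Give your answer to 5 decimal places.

0.75033

h = 0.1, n = 6.
(h/3)·[y₀ + 4y₁ + 2y₂ + 4y₃ + 2y₄ + 4y₅ + y₆] = 0.033333·(22.51) = 0.75033.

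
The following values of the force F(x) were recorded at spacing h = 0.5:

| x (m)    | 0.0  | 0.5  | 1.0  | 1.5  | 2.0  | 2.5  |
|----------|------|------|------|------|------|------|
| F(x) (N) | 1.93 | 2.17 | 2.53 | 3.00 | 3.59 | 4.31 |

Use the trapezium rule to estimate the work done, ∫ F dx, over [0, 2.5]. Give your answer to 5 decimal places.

h = 0.5, n = 5.
(h/2)·[y₀ + 2y₁ + 2y₂ + 2y₃ + 2y₄ + y₅] = 0.25·(28.82) = 7.20500.

7.20500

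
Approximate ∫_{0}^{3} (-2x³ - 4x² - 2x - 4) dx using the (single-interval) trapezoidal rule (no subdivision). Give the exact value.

T = (b−a)/2 · [f(0) + f(3)] = 1.5·[(-4) + (-100)] = -156.

-156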